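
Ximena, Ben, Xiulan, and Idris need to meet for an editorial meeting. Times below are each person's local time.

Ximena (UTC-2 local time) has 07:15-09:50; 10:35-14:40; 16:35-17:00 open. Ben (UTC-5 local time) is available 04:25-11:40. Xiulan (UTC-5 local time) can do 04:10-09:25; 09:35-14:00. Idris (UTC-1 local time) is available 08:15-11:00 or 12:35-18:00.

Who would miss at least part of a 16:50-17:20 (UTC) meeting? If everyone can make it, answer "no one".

Ben, Ximena

Ximena in UTC: 09:15-11:50, 12:35-16:40, 18:35-19:00 (add 2h to convert from UTC-2).
Ben in UTC: 09:25-16:40 (add 5h to convert from UTC-5).
Xiulan in UTC: 09:10-14:25, 14:35-19:00 (add 5h to convert from UTC-5).
Idris in UTC: 09:15-12:00, 13:35-19:00 (add 1h to convert from UTC-1).
Ximena: not fully free for 16:50-17:20. Ben: not fully free for 16:50-17:20. Xiulan: free for 16:50-17:20. Idris: free for 16:50-17:20.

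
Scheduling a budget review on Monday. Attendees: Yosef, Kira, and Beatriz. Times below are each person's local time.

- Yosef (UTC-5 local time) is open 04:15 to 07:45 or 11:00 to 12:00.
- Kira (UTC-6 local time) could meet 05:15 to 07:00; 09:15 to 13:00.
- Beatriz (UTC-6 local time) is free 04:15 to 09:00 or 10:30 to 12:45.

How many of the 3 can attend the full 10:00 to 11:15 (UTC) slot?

Yosef in UTC: 09:15-12:45, 16:00-17:00 (add 5h to convert from UTC-5).
Kira in UTC: 11:15-13:00, 15:15-19:00 (add 6h to convert from UTC-6).
Beatriz in UTC: 10:15-15:00, 16:30-18:45 (add 6h to convert from UTC-6).
Yosef can make the full 10:00-11:15 slot — that's 1.

1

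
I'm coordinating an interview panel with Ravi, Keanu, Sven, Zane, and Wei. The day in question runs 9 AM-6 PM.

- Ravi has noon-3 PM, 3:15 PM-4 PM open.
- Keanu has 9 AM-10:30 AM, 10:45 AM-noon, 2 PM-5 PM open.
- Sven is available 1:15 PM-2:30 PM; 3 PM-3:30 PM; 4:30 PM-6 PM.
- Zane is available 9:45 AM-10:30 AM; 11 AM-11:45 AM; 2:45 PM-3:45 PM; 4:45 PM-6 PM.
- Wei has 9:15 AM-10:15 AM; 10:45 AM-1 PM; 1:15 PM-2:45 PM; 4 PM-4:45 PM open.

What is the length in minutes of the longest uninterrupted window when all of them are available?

Ravi ∩ Keanu: 14:00-15:00, 15:15-16:00.
Ravi ∩ Keanu ∩ Sven: 14:00-14:30, 15:15-15:30.
Ravi ∩ Keanu ∩ Sven ∩ Zane: 15:15-15:30.
Ravi ∩ Keanu ∩ Sven ∩ Zane ∩ Wei: ∅.
There is no time when everyone is free.
No common window exists, so the longest block is 0 minutes.

0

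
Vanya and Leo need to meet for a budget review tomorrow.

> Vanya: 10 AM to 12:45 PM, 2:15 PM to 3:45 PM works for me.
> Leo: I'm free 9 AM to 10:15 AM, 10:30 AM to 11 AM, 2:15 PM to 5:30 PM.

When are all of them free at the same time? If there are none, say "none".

10:00-10:15, 10:30-11:00, 14:15-15:45

Vanya ∩ Leo: 10:00-10:15, 10:30-11:00, 14:15-15:45.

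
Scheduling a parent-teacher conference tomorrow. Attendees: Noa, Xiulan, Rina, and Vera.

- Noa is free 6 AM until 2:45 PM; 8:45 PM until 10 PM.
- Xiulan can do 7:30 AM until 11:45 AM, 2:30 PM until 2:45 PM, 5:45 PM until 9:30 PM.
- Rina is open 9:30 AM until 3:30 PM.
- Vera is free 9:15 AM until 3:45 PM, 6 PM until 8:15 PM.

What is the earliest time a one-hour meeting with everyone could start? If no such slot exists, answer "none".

Noa ∩ Xiulan: 07:30-11:45, 14:30-14:45, 20:45-21:30.
Noa ∩ Xiulan ∩ Rina: 09:30-11:45, 14:30-14:45.
Noa ∩ Xiulan ∩ Rina ∩ Vera: 09:30-11:45, 14:30-14:45.
Those are the intersection windows.
The first common window of at least 60 minutes is 09:30-11:45, so the earliest start is 09:30.

09:30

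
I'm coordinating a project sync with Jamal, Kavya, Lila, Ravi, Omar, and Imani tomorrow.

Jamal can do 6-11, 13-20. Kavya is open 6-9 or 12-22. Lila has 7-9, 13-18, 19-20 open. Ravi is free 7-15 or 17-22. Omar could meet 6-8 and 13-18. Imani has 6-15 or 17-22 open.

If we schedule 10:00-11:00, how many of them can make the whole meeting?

Jamal, Ravi, and Imani can make the full 10:00-11:00 slot — that's 3.

3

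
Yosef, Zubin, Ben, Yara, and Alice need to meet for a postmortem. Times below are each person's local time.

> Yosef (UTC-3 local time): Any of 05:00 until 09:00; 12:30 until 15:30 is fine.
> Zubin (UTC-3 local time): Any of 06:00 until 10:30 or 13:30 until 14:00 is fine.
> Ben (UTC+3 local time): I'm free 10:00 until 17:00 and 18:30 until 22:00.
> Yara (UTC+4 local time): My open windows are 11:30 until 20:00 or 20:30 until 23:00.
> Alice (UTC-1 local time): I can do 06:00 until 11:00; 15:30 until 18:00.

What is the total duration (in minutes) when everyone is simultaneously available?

210

Yosef in UTC: 08:00-12:00, 15:30-18:30 (add 3h to convert from UTC-3).
Zubin in UTC: 09:00-13:30, 16:30-17:00 (add 3h to convert from UTC-3).
Ben in UTC: 07:00-14:00, 15:30-19:00 (subtract 3h to convert from UTC+3).
Yara in UTC: 07:30-16:00, 16:30-19:00 (subtract 4h to convert from UTC+4).
Alice in UTC: 07:00-12:00, 16:30-19:00 (add 1h to convert from UTC-1).
Yosef ∩ Zubin: 09:00-12:00, 16:30-17:00.
Yosef ∩ Zubin ∩ Ben: 09:00-12:00, 16:30-17:00.
Yosef ∩ Zubin ∩ Ben ∩ Yara: 09:00-12:00, 16:30-17:00.
Yosef ∩ Zubin ∩ Ben ∩ Yara ∩ Alice: 09:00-12:00, 16:30-17:00.
Those are the intersection windows.
Summing the common windows: 180 + 30 = 210 minutes.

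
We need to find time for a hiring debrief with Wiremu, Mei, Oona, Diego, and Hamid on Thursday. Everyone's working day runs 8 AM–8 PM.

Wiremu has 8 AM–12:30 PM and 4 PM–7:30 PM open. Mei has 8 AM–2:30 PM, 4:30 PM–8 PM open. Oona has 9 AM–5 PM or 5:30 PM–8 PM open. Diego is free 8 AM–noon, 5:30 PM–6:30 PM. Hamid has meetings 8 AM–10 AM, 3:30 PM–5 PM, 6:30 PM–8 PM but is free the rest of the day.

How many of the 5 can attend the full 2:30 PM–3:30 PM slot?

2

Wiremu free: 08:00-12:30, 16:00-19:30.
Mei free: 08:00-14:30, 16:30-20:00.
Oona free: 09:00-17:00, 17:30-20:00.
Diego free: 08:00-12:00, 17:30-18:30.
Hamid free: 10:00-15:30, 17:00-18:30 (invert busy blocks within the working day).
Oona and Hamid can make the full 14:30-15:30 slot — that's 2.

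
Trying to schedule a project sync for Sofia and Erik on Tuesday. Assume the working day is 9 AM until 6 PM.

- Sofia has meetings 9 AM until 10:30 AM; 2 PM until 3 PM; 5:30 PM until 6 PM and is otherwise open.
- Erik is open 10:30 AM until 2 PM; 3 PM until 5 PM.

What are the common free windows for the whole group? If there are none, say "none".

10:30-14:00, 15:00-17:00

Sofia free: 10:30-14:00, 15:00-17:30 (invert busy blocks within the working day).
Erik free: 10:30-14:00, 15:00-17:00.
Sofia ∩ Erik: 10:30-14:00, 15:00-17:00.
Those are the intersection windows.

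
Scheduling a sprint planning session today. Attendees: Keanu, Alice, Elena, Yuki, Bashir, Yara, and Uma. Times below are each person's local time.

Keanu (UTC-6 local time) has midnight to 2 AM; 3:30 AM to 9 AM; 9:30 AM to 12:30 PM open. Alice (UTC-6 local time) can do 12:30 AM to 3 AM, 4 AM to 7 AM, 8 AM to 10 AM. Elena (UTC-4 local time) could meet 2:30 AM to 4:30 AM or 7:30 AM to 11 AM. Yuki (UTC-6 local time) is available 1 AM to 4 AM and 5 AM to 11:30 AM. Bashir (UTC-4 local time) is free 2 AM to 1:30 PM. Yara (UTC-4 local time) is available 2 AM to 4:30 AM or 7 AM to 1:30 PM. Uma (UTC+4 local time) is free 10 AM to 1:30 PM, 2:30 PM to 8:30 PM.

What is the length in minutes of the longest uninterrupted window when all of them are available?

90

Keanu in UTC: 06:00-08:00, 09:30-15:00, 15:30-18:30 (add 6h to convert from UTC-6).
Alice in UTC: 06:30-09:00, 10:00-13:00, 14:00-16:00 (add 6h to convert from UTC-6).
Elena in UTC: 06:30-08:30, 11:30-15:00 (add 4h to convert from UTC-4).
Yuki in UTC: 07:00-10:00, 11:00-17:30 (add 6h to convert from UTC-6).
Bashir in UTC: 06:00-17:30 (add 4h to convert from UTC-4).
Yara in UTC: 06:00-08:30, 11:00-17:30 (add 4h to convert from UTC-4).
Uma in UTC: 06:00-09:30, 10:30-16:30 (subtract 4h to convert from UTC+4).
Keanu ∩ Alice: 06:30-08:00, 10:00-13:00, 14:00-15:00, 15:30-16:00.
Keanu ∩ Alice ∩ Elena: 06:30-08:00, 11:30-13:00, 14:00-15:00.
Keanu ∩ Alice ∩ Elena ∩ Yuki: 07:00-08:00, 11:30-13:00, 14:00-15:00.
Keanu ∩ Alice ∩ Elena ∩ Yuki ∩ Bashir: 07:00-08:00, 11:30-13:00, 14:00-15:00.
Keanu ∩ Alice ∩ Elena ∩ Yuki ∩ Bashir ∩ Yara: 07:00-08:00, 11:30-13:00, 14:00-15:00.
Keanu ∩ Alice ∩ Elena ∩ Yuki ∩ Bashir ∩ Yara ∩ Uma: 07:00-08:00, 11:30-13:00, 14:00-15:00.
Those are the intersection windows.
The longest is 11:30-13:00 at 90 minutes.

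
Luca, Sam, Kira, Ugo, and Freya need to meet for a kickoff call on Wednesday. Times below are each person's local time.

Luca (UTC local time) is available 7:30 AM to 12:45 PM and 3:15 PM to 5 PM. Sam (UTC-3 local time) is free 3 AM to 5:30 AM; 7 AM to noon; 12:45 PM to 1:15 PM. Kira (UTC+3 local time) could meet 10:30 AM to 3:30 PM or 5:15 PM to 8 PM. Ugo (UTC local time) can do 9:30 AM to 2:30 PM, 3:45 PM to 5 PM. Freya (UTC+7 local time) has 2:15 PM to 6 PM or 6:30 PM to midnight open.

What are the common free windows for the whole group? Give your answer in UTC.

Luca in UTC: 07:30-12:45, 15:15-17:00.
Sam in UTC: 06:00-08:30, 10:00-15:00, 15:45-16:15 (add 3h to convert from UTC-3).
Kira in UTC: 07:30-12:30, 14:15-17:00 (subtract 3h to convert from UTC+3).
Ugo in UTC: 09:30-14:30, 15:45-17:00.
Freya in UTC: 07:15-11:00, 11:30-17:00 (subtract 7h to convert from UTC+7).
Luca ∩ Sam: 07:30-08:30, 10:00-12:45, 15:45-16:15.
Luca ∩ Sam ∩ Kira: 07:30-08:30, 10:00-12:30, 15:45-16:15.
Luca ∩ Sam ∩ Kira ∩ Ugo: 10:00-12:30, 15:45-16:15.
Luca ∩ Sam ∩ Kira ∩ Ugo ∩ Freya: 10:00-11:00, 11:30-12:30, 15:45-16:15.
So the common availability across everyone is 10:00-11:00, 11:30-12:30, 15:45-16:15.

10:00-11:00, 11:30-12:30, 15:45-16:15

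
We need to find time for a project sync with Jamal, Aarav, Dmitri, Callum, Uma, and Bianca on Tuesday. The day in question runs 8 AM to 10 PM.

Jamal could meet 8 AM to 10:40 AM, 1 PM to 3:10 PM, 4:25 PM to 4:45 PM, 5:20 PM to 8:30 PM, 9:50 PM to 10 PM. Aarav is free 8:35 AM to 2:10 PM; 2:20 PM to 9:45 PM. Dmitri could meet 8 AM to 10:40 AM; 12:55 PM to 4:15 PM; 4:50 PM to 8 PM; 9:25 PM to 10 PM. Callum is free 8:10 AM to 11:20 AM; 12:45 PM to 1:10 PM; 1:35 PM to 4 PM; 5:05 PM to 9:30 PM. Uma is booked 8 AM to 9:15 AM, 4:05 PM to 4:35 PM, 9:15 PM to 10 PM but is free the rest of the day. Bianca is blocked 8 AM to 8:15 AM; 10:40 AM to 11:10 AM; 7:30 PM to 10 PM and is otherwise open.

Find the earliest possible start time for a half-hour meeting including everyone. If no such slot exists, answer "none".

09:15

Jamal free: 08:00-10:40, 13:00-15:10, 16:25-16:45, 17:20-20:30, 21:50-22:00.
Aarav free: 08:35-14:10, 14:20-21:45.
Dmitri free: 08:00-10:40, 12:55-16:15, 16:50-20:00, 21:25-22:00.
Callum free: 08:10-11:20, 12:45-13:10, 13:35-16:00, 17:05-21:30.
Uma free: 09:15-16:05, 16:35-21:15 (invert busy blocks within the working day).
Bianca free: 08:15-10:40, 11:10-19:30 (invert busy blocks within the working day).
Jamal ∩ Aarav: 08:35-10:40, 13:00-14:10, 14:20-15:10, 16:25-16:45, 17:20-20:30.
Jamal ∩ Aarav ∩ Dmitri: 08:35-10:40, 13:00-14:10, 14:20-15:10, 17:20-20:00.
Jamal ∩ Aarav ∩ Dmitri ∩ Callum: 08:35-10:40, 13:00-13:10, 13:35-14:10, 14:20-15:10, 17:20-20:00.
Jamal ∩ Aarav ∩ Dmitri ∩ Callum ∩ Uma: 09:15-10:40, 13:00-13:10, 13:35-14:10, 14:20-15:10, 17:20-20:00.
Jamal ∩ Aarav ∩ Dmitri ∩ Callum ∩ Uma ∩ Bianca: 09:15-10:40, 13:00-13:10, 13:35-14:10, 14:20-15:10, 17:20-19:30.
The first common window of at least 30 minutes is 09:15-10:40, so the earliest start is 09:15.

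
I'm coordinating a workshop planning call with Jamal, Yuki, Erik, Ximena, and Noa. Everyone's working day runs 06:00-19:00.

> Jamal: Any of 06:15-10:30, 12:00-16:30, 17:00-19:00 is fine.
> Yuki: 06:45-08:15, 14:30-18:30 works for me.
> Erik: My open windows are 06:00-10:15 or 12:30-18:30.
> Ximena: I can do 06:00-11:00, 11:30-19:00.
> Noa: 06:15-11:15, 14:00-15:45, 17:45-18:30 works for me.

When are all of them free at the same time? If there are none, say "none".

Jamal ∩ Yuki: 06:45-08:15, 14:30-16:30, 17:00-18:30.
Jamal ∩ Yuki ∩ Erik: 06:45-08:15, 14:30-16:30, 17:00-18:30.
Jamal ∩ Yuki ∩ Erik ∩ Ximena: 06:45-08:15, 14:30-16:30, 17:00-18:30.
Jamal ∩ Yuki ∩ Erik ∩ Ximena ∩ Noa: 06:45-08:15, 14:30-15:45, 17:45-18:30.

06:45-08:15, 14:30-15:45, 17:45-18:30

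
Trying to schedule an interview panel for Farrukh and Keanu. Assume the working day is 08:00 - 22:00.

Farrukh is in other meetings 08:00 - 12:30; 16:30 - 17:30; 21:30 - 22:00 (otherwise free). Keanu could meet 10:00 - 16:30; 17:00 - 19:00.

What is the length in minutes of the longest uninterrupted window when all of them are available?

240

Farrukh free: 12:30-16:30, 17:30-21:30 (invert busy blocks within the working day).
Keanu free: 10:00-16:30, 17:00-19:00.
Farrukh ∩ Keanu: 12:30-16:30, 17:30-19:00.
The longest is 12:30-16:30 at 240 minutes.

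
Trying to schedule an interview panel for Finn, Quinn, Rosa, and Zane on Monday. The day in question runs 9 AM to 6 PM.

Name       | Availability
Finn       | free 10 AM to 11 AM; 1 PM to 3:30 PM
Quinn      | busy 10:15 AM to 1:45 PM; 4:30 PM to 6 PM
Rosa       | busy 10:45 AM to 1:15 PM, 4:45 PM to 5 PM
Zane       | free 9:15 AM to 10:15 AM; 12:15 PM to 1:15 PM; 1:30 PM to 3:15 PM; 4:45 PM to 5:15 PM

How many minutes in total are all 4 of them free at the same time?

105

Finn free: 10:00-11:00, 13:00-15:30.
Quinn free: 09:00-10:15, 13:45-16:30 (invert busy blocks within the working day).
Rosa free: 09:00-10:45, 13:15-16:45, 17:00-18:00 (invert busy blocks within the working day).
Zane free: 09:15-10:15, 12:15-13:15, 13:30-15:15, 16:45-17:15.
Finn ∩ Quinn: 10:00-10:15, 13:45-15:30.
Finn ∩ Quinn ∩ Rosa: 10:00-10:15, 13:45-15:30.
Finn ∩ Quinn ∩ Rosa ∩ Zane: 10:00-10:15, 13:45-15:15.
Summing the common windows: 15 + 90 = 105 minutes.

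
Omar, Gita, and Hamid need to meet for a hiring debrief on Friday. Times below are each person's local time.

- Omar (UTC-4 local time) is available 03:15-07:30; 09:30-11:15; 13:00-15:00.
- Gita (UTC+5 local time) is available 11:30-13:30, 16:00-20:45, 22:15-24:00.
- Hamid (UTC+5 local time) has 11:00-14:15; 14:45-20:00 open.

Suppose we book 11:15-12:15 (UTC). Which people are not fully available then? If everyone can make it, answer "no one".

Omar

Omar in UTC: 07:15-11:30, 13:30-15:15, 17:00-19:00 (add 4h to convert from UTC-4).
Gita in UTC: 06:30-08:30, 11:00-15:45, 17:15-19:00 (subtract 5h to convert from UTC+5).
Hamid in UTC: 06:00-09:15, 09:45-15:00 (subtract 5h to convert from UTC+5).
Omar: not fully free for 11:15-12:15. Gita: free for 11:15-12:15. Hamid: free for 11:15-12:15.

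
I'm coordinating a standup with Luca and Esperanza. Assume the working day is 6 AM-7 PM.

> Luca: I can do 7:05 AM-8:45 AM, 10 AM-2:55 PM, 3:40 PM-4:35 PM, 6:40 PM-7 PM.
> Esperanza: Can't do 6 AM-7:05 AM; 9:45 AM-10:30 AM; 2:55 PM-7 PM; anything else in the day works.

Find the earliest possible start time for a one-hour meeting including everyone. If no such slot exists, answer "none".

07:05

Luca free: 07:05-08:45, 10:00-14:55, 15:40-16:35, 18:40-19:00.
Esperanza free: 07:05-09:45, 10:30-14:55 (invert busy blocks within the working day).
Luca ∩ Esperanza: 07:05-08:45, 10:30-14:55.
The first common window of at least 60 minutes is 07:05-08:45, so the earliest start is 07:05.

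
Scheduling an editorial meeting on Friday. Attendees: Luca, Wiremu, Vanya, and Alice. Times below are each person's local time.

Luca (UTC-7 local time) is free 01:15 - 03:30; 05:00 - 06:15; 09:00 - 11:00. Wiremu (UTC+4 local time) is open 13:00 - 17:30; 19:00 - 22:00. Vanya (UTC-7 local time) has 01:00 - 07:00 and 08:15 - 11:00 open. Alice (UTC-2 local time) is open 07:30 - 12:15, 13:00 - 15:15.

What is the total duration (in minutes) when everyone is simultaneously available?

Luca in UTC: 08:15-10:30, 12:00-13:15, 16:00-18:00 (add 7h to convert from UTC-7).
Wiremu in UTC: 09:00-13:30, 15:00-18:00 (subtract 4h to convert from UTC+4).
Vanya in UTC: 08:00-14:00, 15:15-18:00 (add 7h to convert from UTC-7).
Alice in UTC: 09:30-14:15, 15:00-17:15 (add 2h to convert from UTC-2).
Luca ∩ Wiremu: 09:00-10:30, 12:00-13:15, 16:00-18:00.
Luca ∩ Wiremu ∩ Vanya: 09:00-10:30, 12:00-13:15, 16:00-18:00.
Luca ∩ Wiremu ∩ Vanya ∩ Alice: 09:30-10:30, 12:00-13:15, 16:00-17:15.
So the common availability across everyone is 09:30-10:30, 12:00-13:15, 16:00-17:15.
Summing the common windows: 60 + 75 + 75 = 210 minutes.

210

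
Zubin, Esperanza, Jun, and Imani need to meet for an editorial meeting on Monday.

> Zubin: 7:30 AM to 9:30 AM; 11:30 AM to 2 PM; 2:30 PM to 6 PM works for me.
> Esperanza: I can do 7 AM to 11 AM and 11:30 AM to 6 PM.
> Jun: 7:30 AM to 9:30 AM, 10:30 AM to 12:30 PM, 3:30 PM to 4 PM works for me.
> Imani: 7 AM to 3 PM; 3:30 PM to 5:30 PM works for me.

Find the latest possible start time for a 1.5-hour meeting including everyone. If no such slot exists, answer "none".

Zubin ∩ Esperanza: 07:30-09:30, 11:30-14:00, 14:30-18:00.
Zubin ∩ Esperanza ∩ Jun: 07:30-09:30, 11:30-12:30, 15:30-16:00.
Zubin ∩ Esperanza ∩ Jun ∩ Imani: 07:30-09:30, 11:30-12:30, 15:30-16:00.
Those are the intersection windows.
The last common window of at least 90 minutes is 07:30-09:30; a 90-minute meeting can start as late as 08:00 and still end by 09:30.

08:00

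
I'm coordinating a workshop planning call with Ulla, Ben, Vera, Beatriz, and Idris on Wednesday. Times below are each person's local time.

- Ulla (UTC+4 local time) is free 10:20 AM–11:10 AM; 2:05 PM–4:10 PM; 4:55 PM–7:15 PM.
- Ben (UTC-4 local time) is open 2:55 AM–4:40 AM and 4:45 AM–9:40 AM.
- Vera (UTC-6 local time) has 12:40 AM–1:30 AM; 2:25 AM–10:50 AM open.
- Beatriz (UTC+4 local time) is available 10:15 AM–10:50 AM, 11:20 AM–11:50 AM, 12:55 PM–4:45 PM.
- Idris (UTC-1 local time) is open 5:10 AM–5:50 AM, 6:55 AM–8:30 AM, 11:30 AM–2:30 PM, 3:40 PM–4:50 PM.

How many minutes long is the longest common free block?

0

Ulla in UTC: 06:20-07:10, 10:05-12:10, 12:55-15:15 (subtract 4h to convert from UTC+4).
Ben in UTC: 06:55-08:40, 08:45-13:40 (add 4h to convert from UTC-4).
Vera in UTC: 06:40-07:30, 08:25-16:50 (add 6h to convert from UTC-6).
Beatriz in UTC: 06:15-06:50, 07:20-07:50, 08:55-12:45 (subtract 4h to convert from UTC+4).
Idris in UTC: 06:10-06:50, 07:55-09:30, 12:30-15:30, 16:40-17:50 (add 1h to convert from UTC-1).
Ulla ∩ Ben: 06:55-07:10, 10:05-12:10, 12:55-13:40.
Ulla ∩ Ben ∩ Vera: 06:55-07:10, 10:05-12:10, 12:55-13:40.
Ulla ∩ Ben ∩ Vera ∩ Beatriz: 10:05-12:10.
Ulla ∩ Ben ∩ Vera ∩ Beatriz ∩ Idris: ∅.
There is no time when everyone is free.
No common window exists, so the longest block is 0 minutes.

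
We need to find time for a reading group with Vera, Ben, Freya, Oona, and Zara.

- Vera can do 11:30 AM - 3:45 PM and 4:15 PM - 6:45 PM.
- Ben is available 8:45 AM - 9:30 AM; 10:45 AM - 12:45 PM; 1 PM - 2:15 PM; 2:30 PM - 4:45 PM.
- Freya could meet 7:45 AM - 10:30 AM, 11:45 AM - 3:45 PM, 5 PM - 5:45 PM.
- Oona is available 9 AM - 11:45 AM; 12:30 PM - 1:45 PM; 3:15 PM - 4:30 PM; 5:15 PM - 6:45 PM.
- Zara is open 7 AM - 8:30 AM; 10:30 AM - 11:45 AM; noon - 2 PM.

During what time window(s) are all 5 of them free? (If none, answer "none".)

12:30-12:45, 13:00-13:45

Vera ∩ Ben: 11:30-12:45, 13:00-14:15, 14:30-15:45, 16:15-16:45.
Vera ∩ Ben ∩ Freya: 11:45-12:45, 13:00-14:15, 14:30-15:45.
Vera ∩ Ben ∩ Freya ∩ Oona: 12:30-12:45, 13:00-13:45, 15:15-15:45.
Vera ∩ Ben ∩ Freya ∩ Oona ∩ Zara: 12:30-12:45, 13:00-13:45.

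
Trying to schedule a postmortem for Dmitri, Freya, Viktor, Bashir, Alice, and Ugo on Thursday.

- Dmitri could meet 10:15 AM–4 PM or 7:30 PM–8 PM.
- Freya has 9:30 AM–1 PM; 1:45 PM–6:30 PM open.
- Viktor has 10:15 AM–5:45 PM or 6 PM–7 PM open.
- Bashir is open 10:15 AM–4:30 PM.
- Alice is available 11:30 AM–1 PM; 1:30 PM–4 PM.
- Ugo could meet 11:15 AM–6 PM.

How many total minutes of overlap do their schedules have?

225

Dmitri ∩ Freya: 10:15-13:00, 13:45-16:00.
Dmitri ∩ Freya ∩ Viktor: 10:15-13:00, 13:45-16:00.
Dmitri ∩ Freya ∩ Viktor ∩ Bashir: 10:15-13:00, 13:45-16:00.
Dmitri ∩ Freya ∩ Viktor ∩ Bashir ∩ Alice: 11:30-13:00, 13:45-16:00.
Dmitri ∩ Freya ∩ Viktor ∩ Bashir ∩ Alice ∩ Ugo: 11:30-13:00, 13:45-16:00.
Summing the common windows: 90 + 135 = 225 minutes.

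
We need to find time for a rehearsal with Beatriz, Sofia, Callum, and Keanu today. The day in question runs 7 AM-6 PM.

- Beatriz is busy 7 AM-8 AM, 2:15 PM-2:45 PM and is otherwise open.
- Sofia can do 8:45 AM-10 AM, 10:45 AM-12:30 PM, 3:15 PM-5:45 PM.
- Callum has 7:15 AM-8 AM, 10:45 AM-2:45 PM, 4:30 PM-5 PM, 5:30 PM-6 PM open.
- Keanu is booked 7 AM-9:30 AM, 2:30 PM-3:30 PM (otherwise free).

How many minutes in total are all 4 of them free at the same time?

150

Beatriz free: 08:00-14:15, 14:45-18:00 (invert busy blocks within the working day).
Sofia free: 08:45-10:00, 10:45-12:30, 15:15-17:45.
Callum free: 07:15-08:00, 10:45-14:45, 16:30-17:00, 17:30-18:00.
Keanu free: 09:30-14:30, 15:30-18:00 (invert busy blocks within the working day).
Beatriz ∩ Sofia: 08:45-10:00, 10:45-12:30, 15:15-17:45.
Beatriz ∩ Sofia ∩ Callum: 10:45-12:30, 16:30-17:00, 17:30-17:45.
Beatriz ∩ Sofia ∩ Callum ∩ Keanu: 10:45-12:30, 16:30-17:00, 17:30-17:45.
Summing the common windows: 105 + 30 + 15 = 150 minutes.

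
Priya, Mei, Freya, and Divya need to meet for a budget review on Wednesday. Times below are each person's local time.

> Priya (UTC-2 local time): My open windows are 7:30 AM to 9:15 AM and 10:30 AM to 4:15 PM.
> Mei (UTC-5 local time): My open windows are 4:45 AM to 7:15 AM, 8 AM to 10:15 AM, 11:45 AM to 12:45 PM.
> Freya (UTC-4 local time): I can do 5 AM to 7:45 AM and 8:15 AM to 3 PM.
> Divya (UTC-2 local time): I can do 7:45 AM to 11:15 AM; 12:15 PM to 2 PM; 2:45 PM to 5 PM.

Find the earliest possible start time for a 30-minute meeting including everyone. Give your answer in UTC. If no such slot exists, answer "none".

09:45

Priya in UTC: 09:30-11:15, 12:30-18:15 (add 2h to convert from UTC-2).
Mei in UTC: 09:45-12:15, 13:00-15:15, 16:45-17:45 (add 5h to convert from UTC-5).
Freya in UTC: 09:00-11:45, 12:15-19:00 (add 4h to convert from UTC-4).
Divya in UTC: 09:45-13:15, 14:15-16:00, 16:45-19:00 (add 2h to convert from UTC-2).
Priya ∩ Mei: 09:45-11:15, 13:00-15:15, 16:45-17:45.
Priya ∩ Mei ∩ Freya: 09:45-11:15, 13:00-15:15, 16:45-17:45.
Priya ∩ Mei ∩ Freya ∩ Divya: 09:45-11:15, 13:00-13:15, 14:15-15:15, 16:45-17:45.
The first common window of at least 30 minutes is 09:45-11:15, so the earliest start is 09:45.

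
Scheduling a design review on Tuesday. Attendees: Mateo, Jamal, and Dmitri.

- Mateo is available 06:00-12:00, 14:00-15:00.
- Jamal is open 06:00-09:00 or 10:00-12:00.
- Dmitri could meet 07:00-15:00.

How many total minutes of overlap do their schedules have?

Mateo ∩ Jamal: 06:00-09:00, 10:00-12:00.
Mateo ∩ Jamal ∩ Dmitri: 07:00-09:00, 10:00-12:00.
Summing the common windows: 120 + 120 = 240 minutes.

240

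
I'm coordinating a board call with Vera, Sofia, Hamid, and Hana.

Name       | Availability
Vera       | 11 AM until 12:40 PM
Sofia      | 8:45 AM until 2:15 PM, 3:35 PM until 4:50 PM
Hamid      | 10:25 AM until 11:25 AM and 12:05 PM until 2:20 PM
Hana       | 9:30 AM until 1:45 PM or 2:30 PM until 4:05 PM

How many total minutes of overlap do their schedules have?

60

Vera ∩ Sofia: 11:00-12:40.
Vera ∩ Sofia ∩ Hamid: 11:00-11:25, 12:05-12:40.
Vera ∩ Sofia ∩ Hamid ∩ Hana: 11:00-11:25, 12:05-12:40.
So the common availability across everyone is 11:00-11:25, 12:05-12:40.
Summing the common windows: 25 + 35 = 60 minutes.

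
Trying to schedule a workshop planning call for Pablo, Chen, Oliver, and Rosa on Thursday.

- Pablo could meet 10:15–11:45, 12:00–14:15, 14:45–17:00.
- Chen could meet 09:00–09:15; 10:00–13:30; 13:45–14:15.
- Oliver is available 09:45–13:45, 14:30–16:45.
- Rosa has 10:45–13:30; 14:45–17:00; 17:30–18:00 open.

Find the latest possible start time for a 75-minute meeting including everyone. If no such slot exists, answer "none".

12:15

Pablo ∩ Chen: 10:15-11:45, 12:00-13:30, 13:45-14:15.
Pablo ∩ Chen ∩ Oliver: 10:15-11:45, 12:00-13:30.
Pablo ∩ Chen ∩ Oliver ∩ Rosa: 10:45-11:45, 12:00-13:30.
The last common window of at least 75 minutes is 12:00-13:30; a 75-minute meeting can start as late as 12:15 and still end by 13:30.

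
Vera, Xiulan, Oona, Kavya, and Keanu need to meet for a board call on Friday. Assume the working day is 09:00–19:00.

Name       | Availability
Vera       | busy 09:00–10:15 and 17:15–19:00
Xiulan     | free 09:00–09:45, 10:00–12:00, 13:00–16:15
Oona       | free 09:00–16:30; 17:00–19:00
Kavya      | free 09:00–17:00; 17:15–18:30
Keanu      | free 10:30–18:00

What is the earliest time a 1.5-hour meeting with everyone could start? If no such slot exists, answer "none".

Vera free: 10:15-17:15 (invert busy blocks within the working day).
Xiulan free: 09:00-09:45, 10:00-12:00, 13:00-16:15.
Oona free: 09:00-16:30, 17:00-19:00.
Kavya free: 09:00-17:00, 17:15-18:30.
Keanu free: 10:30-18:00.
Vera ∩ Xiulan: 10:15-12:00, 13:00-16:15.
Vera ∩ Xiulan ∩ Oona: 10:15-12:00, 13:00-16:15.
Vera ∩ Xiulan ∩ Oona ∩ Kavya: 10:15-12:00, 13:00-16:15.
Vera ∩ Xiulan ∩ Oona ∩ Kavya ∩ Keanu: 10:30-12:00, 13:00-16:15.
Those are the intersection windows.
The first common window of at least 90 minutes is 10:30-12:00, so the earliest start is 10:30.

10:30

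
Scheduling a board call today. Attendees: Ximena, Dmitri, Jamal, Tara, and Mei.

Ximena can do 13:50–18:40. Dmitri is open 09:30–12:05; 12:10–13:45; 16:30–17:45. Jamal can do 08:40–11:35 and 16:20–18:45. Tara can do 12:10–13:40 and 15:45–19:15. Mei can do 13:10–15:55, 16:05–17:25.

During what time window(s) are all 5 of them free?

16:30-17:25

Ximena ∩ Dmitri: 16:30-17:45.
Ximena ∩ Dmitri ∩ Jamal: 16:30-17:45.
Ximena ∩ Dmitri ∩ Jamal ∩ Tara: 16:30-17:45.
Ximena ∩ Dmitri ∩ Jamal ∩ Tara ∩ Mei: 16:30-17:25.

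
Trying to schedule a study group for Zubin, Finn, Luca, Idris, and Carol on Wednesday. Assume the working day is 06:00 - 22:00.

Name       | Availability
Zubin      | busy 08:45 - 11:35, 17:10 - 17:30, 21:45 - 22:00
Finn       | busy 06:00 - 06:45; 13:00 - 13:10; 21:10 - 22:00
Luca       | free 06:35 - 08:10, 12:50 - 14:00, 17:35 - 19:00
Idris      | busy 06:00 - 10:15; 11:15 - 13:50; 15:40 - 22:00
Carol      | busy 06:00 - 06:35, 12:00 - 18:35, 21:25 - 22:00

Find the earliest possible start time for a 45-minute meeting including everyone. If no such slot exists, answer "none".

Zubin free: 06:00-08:45, 11:35-17:10, 17:30-21:45 (invert busy blocks within the working day).
Finn free: 06:45-13:00, 13:10-21:10 (invert busy blocks within the working day).
Luca free: 06:35-08:10, 12:50-14:00, 17:35-19:00.
Idris free: 10:15-11:15, 13:50-15:40 (invert busy blocks within the working day).
Carol free: 06:35-12:00, 18:35-21:25 (invert busy blocks within the working day).
Zubin ∩ Finn: 06:45-08:45, 11:35-13:00, 13:10-17:10, 17:30-21:10.
Zubin ∩ Finn ∩ Luca: 06:45-08:10, 12:50-13:00, 13:10-14:00, 17:35-19:00.
Zubin ∩ Finn ∩ Luca ∩ Idris: 13:50-14:00.
Zubin ∩ Finn ∩ Luca ∩ Idris ∩ Carol: ∅.
There is no time when everyone is free.
No common window is at least 45 minutes long.

none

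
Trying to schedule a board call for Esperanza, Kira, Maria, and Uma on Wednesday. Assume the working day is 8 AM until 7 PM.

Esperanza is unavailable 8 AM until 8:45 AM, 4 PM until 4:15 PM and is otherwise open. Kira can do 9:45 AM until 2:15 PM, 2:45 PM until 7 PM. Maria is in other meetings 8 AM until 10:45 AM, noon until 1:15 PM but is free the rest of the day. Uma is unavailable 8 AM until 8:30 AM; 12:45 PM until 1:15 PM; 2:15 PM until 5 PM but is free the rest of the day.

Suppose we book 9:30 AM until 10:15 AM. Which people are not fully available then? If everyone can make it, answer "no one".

Kira, Maria

Esperanza free: 08:45-16:00, 16:15-19:00 (invert busy blocks within the working day).
Kira free: 09:45-14:15, 14:45-19:00.
Maria free: 10:45-12:00, 13:15-19:00 (invert busy blocks within the working day).
Uma free: 08:30-12:45, 13:15-14:15, 17:00-19:00 (invert busy blocks within the working day).
Esperanza: free for 09:30-10:15. Kira: not fully free for 09:30-10:15. Maria: not fully free for 09:30-10:15. Uma: free for 09:30-10:15.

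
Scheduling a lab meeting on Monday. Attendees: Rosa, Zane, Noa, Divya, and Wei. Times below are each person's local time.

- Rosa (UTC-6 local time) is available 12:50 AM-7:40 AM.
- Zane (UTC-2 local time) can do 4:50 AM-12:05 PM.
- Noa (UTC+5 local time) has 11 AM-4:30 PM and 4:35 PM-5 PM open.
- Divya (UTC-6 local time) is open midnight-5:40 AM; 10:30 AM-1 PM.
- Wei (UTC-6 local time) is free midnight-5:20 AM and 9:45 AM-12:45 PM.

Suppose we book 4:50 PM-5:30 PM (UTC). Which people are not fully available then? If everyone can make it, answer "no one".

Rosa in UTC: 06:50-13:40 (add 6h to convert from UTC-6).
Zane in UTC: 06:50-14:05 (add 2h to convert from UTC-2).
Noa in UTC: 06:00-11:30, 11:35-12:00 (subtract 5h to convert from UTC+5).
Divya in UTC: 06:00-11:40, 16:30-19:00 (add 6h to convert from UTC-6).
Wei in UTC: 06:00-11:20, 15:45-18:45 (add 6h to convert from UTC-6).
Rosa: not fully free for 16:50-17:30. Zane: not fully free for 16:50-17:30. Noa: not fully free for 16:50-17:30. Divya: free for 16:50-17:30. Wei: free for 16:50-17:30.

Noa, Rosa, Zane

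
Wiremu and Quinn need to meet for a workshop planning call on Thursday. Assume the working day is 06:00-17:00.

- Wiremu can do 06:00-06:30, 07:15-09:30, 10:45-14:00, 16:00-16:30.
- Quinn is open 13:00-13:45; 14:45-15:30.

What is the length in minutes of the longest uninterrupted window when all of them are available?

Wiremu ∩ Quinn: 13:00-13:45.
So the common availability across everyone is 13:00-13:45.
The longest is 13:00-13:45 at 45 minutes.

45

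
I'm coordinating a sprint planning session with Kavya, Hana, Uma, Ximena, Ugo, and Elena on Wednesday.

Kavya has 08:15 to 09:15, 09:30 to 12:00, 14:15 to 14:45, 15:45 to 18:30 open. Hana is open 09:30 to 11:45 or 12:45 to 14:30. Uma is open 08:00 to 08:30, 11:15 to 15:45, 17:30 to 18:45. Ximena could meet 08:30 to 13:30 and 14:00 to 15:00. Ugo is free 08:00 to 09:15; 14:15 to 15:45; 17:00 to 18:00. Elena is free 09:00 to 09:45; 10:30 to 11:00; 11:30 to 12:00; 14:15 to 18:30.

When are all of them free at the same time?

14:15-14:30

Kavya ∩ Hana: 09:30-11:45, 14:15-14:30.
Kavya ∩ Hana ∩ Uma: 11:15-11:45, 14:15-14:30.
Kavya ∩ Hana ∩ Uma ∩ Ximena: 11:15-11:45, 14:15-14:30.
Kavya ∩ Hana ∩ Uma ∩ Ximena ∩ Ugo: 14:15-14:30.
Kavya ∩ Hana ∩ Uma ∩ Ximena ∩ Ugo ∩ Elena: 14:15-14:30.
Those are the intersection windows.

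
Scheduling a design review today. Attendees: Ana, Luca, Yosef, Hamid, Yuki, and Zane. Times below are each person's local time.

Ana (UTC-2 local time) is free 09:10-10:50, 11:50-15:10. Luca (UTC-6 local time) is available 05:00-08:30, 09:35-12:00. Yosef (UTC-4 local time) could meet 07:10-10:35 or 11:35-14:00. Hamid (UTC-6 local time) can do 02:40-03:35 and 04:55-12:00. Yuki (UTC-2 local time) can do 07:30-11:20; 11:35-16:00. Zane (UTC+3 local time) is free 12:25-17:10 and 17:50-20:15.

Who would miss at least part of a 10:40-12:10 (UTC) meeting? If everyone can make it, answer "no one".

Ana, Hamid, Luca, Yosef

Ana in UTC: 11:10-12:50, 13:50-17:10 (add 2h to convert from UTC-2).
Luca in UTC: 11:00-14:30, 15:35-18:00 (add 6h to convert from UTC-6).
Yosef in UTC: 11:10-14:35, 15:35-18:00 (add 4h to convert from UTC-4).
Hamid in UTC: 08:40-09:35, 10:55-18:00 (add 6h to convert from UTC-6).
Yuki in UTC: 09:30-13:20, 13:35-18:00 (add 2h to convert from UTC-2).
Zane in UTC: 09:25-14:10, 14:50-17:15 (subtract 3h to convert from UTC+3).
Ana: not fully free for 10:40-12:10. Luca: not fully free for 10:40-12:10. Yosef: not fully free for 10:40-12:10. Hamid: not fully free for 10:40-12:10. Yuki: free for 10:40-12:10. Zane: free for 10:40-12:10.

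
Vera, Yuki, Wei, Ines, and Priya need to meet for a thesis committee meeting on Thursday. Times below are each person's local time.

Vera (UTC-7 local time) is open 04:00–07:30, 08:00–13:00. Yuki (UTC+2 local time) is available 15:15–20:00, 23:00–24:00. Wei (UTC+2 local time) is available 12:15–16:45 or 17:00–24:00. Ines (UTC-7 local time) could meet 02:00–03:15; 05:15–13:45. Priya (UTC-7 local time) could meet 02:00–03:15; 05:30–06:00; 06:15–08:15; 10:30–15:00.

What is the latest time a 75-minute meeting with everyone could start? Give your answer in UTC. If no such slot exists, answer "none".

Vera in UTC: 11:00-14:30, 15:00-20:00 (add 7h to convert from UTC-7).
Yuki in UTC: 13:15-18:00, 21:00-22:00 (subtract 2h to convert from UTC+2).
Wei in UTC: 10:15-14:45, 15:00-22:00 (subtract 2h to convert from UTC+2).
Ines in UTC: 09:00-10:15, 12:15-20:45 (add 7h to convert from UTC-7).
Priya in UTC: 09:00-10:15, 12:30-13:00, 13:15-15:15, 17:30-22:00 (add 7h to convert from UTC-7).
Vera ∩ Yuki: 13:15-14:30, 15:00-18:00.
Vera ∩ Yuki ∩ Wei: 13:15-14:30, 15:00-18:00.
Vera ∩ Yuki ∩ Wei ∩ Ines: 13:15-14:30, 15:00-18:00.
Vera ∩ Yuki ∩ Wei ∩ Ines ∩ Priya: 13:15-14:30, 15:00-15:15, 17:30-18:00.
The last common window of at least 75 minutes is 13:15-14:30; a 75-minute meeting can start as late as 13:15 and still end by 14:30.

13:15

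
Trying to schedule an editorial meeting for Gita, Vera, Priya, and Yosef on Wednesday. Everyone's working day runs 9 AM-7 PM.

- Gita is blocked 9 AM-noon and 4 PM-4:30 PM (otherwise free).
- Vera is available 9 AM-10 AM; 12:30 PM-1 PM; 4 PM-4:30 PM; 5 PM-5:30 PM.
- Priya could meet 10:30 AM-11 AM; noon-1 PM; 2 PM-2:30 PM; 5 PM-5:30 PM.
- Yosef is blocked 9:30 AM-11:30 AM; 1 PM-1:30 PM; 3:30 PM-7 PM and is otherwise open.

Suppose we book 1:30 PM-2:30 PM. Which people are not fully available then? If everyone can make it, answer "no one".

Priya, Vera

Gita free: 12:00-16:00, 16:30-19:00 (invert busy blocks within the working day).
Vera free: 09:00-10:00, 12:30-13:00, 16:00-16:30, 17:00-17:30.
Priya free: 10:30-11:00, 12:00-13:00, 14:00-14:30, 17:00-17:30.
Yosef free: 09:00-09:30, 11:30-13:00, 13:30-15:30 (invert busy blocks within the working day).
Gita: free for 13:30-14:30. Vera: not fully free for 13:30-14:30. Priya: not fully free for 13:30-14:30. Yosef: free for 13:30-14:30.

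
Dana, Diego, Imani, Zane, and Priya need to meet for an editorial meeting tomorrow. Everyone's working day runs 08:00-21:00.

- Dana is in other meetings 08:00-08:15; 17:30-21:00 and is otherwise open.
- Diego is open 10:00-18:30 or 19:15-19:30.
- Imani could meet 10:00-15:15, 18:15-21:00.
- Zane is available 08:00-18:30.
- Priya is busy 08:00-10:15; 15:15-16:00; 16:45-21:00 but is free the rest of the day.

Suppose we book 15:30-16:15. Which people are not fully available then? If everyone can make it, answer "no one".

Imani, Priya

Dana free: 08:15-17:30 (invert busy blocks within the working day).
Diego free: 10:00-18:30, 19:15-19:30.
Imani free: 10:00-15:15, 18:15-21:00.
Zane free: 08:00-18:30.
Priya free: 10:15-15:15, 16:00-16:45 (invert busy blocks within the working day).
Dana: free for 15:30-16:15. Diego: free for 15:30-16:15. Imani: not fully free for 15:30-16:15. Zane: free for 15:30-16:15. Priya: not fully free for 15:30-16:15.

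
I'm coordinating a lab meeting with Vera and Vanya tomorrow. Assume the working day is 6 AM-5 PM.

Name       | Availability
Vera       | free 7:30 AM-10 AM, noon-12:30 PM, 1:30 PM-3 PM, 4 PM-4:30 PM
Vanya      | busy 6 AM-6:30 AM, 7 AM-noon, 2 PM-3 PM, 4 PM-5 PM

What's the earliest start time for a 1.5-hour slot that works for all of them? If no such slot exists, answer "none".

Vera free: 07:30-10:00, 12:00-12:30, 13:30-15:00, 16:00-16:30.
Vanya free: 06:30-07:00, 12:00-14:00, 15:00-16:00 (invert busy blocks within the working day).
Vera ∩ Vanya: 12:00-12:30, 13:30-14:00.
No common window is at least 90 minutes long.

none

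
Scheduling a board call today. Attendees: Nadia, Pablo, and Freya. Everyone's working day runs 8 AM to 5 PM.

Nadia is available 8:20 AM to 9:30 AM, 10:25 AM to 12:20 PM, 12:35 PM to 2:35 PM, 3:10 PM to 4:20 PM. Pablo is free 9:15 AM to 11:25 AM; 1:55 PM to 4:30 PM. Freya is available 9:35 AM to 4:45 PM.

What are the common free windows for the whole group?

10:25-11:25, 13:55-14:35, 15:10-16:20

Nadia ∩ Pablo: 09:15-09:30, 10:25-11:25, 13:55-14:35, 15:10-16:20.
Nadia ∩ Pablo ∩ Freya: 10:25-11:25, 13:55-14:35, 15:10-16:20.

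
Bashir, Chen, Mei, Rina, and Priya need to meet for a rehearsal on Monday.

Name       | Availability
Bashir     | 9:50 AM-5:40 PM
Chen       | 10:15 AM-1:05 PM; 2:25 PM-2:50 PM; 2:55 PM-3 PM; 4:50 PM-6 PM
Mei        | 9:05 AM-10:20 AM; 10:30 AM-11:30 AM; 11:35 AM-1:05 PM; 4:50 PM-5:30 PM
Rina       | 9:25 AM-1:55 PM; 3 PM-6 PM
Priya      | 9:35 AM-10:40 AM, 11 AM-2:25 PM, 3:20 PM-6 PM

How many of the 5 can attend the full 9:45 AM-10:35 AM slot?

Rina and Priya can make the full 09:45-10:35 slot — that's 2.

2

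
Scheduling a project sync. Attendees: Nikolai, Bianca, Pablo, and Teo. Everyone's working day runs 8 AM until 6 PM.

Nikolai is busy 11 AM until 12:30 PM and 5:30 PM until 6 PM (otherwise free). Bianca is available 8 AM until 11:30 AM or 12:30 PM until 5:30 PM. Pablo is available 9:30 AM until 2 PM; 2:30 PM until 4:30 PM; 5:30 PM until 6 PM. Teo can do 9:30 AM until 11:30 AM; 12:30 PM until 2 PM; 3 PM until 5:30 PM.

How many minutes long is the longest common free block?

90

Nikolai free: 08:00-11:00, 12:30-17:30 (invert busy blocks within the working day).
Bianca free: 08:00-11:30, 12:30-17:30.
Pablo free: 09:30-14:00, 14:30-16:30, 17:30-18:00.
Teo free: 09:30-11:30, 12:30-14:00, 15:00-17:30.
Nikolai ∩ Bianca: 08:00-11:00, 12:30-17:30.
Nikolai ∩ Bianca ∩ Pablo: 09:30-11:00, 12:30-14:00, 14:30-16:30.
Nikolai ∩ Bianca ∩ Pablo ∩ Teo: 09:30-11:00, 12:30-14:00, 15:00-16:30.
The longest is 09:30-11:00 at 90 minutes.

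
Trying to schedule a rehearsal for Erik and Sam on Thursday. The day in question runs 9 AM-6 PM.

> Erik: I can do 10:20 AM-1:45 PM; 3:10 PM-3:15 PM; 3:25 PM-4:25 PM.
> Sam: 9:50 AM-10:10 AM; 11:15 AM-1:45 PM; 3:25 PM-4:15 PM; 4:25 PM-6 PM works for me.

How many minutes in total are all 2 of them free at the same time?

Erik ∩ Sam: 11:15-13:45, 15:25-16:15.
Those are the intersection windows.
Summing the common windows: 150 + 50 = 200 minutes.

200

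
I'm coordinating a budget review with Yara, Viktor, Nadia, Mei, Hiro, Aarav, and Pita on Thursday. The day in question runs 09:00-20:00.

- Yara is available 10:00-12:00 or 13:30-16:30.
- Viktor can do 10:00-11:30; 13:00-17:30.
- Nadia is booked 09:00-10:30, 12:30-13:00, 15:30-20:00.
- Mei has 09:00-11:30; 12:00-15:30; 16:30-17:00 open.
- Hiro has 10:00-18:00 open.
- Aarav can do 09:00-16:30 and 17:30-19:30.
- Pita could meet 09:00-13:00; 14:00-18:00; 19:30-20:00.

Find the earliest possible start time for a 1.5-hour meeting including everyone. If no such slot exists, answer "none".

14:00

Yara free: 10:00-12:00, 13:30-16:30.
Viktor free: 10:00-11:30, 13:00-17:30.
Nadia free: 10:30-12:30, 13:00-15:30 (invert busy blocks within the working day).
Mei free: 09:00-11:30, 12:00-15:30, 16:30-17:00.
Hiro free: 10:00-18:00.
Aarav free: 09:00-16:30, 17:30-19:30.
Pita free: 09:00-13:00, 14:00-18:00, 19:30-20:00.
Yara ∩ Viktor: 10:00-11:30, 13:30-16:30.
Yara ∩ Viktor ∩ Nadia: 10:30-11:30, 13:30-15:30.
Yara ∩ Viktor ∩ Nadia ∩ Mei: 10:30-11:30, 13:30-15:30.
Yara ∩ Viktor ∩ Nadia ∩ Mei ∩ Hiro: 10:30-11:30, 13:30-15:30.
Yara ∩ Viktor ∩ Nadia ∩ Mei ∩ Hiro ∩ Aarav: 10:30-11:30, 13:30-15:30.
Yara ∩ Viktor ∩ Nadia ∩ Mei ∩ Hiro ∩ Aarav ∩ Pita: 10:30-11:30, 14:00-15:30.
The first common window of at least 90 minutes is 14:00-15:30, so the earliest start is 14:00.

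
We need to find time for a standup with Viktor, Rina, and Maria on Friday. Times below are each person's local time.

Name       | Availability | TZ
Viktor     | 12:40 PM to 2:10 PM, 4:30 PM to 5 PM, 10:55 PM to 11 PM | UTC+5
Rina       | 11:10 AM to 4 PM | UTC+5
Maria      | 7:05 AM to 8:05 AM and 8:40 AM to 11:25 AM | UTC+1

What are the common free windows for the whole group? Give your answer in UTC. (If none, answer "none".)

07:40-09:10

Viktor in UTC: 07:40-09:10, 11:30-12:00, 17:55-18:00 (subtract 5h to convert from UTC+5).
Rina in UTC: 06:10-11:00 (subtract 5h to convert from UTC+5).
Maria in UTC: 06:05-07:05, 07:40-10:25 (subtract 1h to convert from UTC+1).
Viktor ∩ Rina: 07:40-09:10.
Viktor ∩ Rina ∩ Maria: 07:40-09:10.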